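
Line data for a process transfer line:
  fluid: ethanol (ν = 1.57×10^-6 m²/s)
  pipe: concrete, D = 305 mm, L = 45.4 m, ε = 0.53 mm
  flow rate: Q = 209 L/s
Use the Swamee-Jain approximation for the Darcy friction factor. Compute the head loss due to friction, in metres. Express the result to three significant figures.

V = 4Q/(πD²) = 4·0.209/(π·0.305²) = 2.861 m/s
Re = VD/ν = 2.861·0.305/1.57×10^-6 = 5.56×10^5 → turbulent
ε/D = 0.53/305 = 0.00174
Swamee-Jain: f = 0.02304
h_f = f(L/D)V²/(2g) = 0.02304·(45.4/0.305)·2.861²/(2·9.81) = 1.431 m

h_f ≈ 1.43 m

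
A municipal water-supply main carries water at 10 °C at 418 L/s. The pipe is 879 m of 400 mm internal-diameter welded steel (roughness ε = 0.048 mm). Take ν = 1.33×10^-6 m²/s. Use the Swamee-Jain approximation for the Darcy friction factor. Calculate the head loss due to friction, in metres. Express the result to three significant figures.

h_f ≈ 17.1 m

V = 4Q/(πD²) = 4·0.418/(π·0.400²) = 3.326 m/s
Re = VD/ν = 3.326·0.400/1.33×10^-6 = 1.00×10^6 → turbulent
ε/D = 0.048/400 = 1.20×10^-4
Swamee-Jain: f = 0.01379
h_f = f(L/D)V²/(2g) = 0.01379·(879/0.400)·3.326²/(2·9.81) = 17.09 m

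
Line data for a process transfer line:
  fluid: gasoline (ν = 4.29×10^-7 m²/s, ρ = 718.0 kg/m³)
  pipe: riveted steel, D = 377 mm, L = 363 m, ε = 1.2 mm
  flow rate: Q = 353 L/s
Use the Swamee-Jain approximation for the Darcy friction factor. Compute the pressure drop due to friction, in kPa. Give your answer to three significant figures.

Δp ≈ 92.2 kPa

V = 4Q/(πD²) = 4·0.353/(π·0.377²) = 3.162 m/s
Re = VD/ν = 3.162·0.377/4.29×10^-7 = 2.78×10^6 → turbulent
ε/D = 1.2/377 = 0.00318
Swamee-Jain: f = 0.02669
h_f = f(L/D)V²/(2g) = 0.02669·(363/0.377)·3.162²/(2·9.81) = 13.10 m
Δp = ρg·h_f = 718.0·9.81·13.10 = 92.24 kPa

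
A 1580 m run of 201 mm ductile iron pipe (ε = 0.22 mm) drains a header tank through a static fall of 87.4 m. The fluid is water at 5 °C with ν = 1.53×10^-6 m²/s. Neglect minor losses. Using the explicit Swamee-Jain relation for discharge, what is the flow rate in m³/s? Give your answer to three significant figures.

Swamee-Jain (Type II): Q = -0.965·√(gD⁵h_f/L)·ln[ε/(3.7D) + √(3.17ν²L/(gD³h_f))]
√(gD⁵h_f/L) = √(9.81·0.201⁵·87.4/1580) = 0.01334
ε/(3.7D) = 2.96×10^-4; √(3.17ν²L/(gD³h_f)) = 4.10×10^-5
Q = -0.965·0.01334·ln(3.369×10^-4) = 0.1030 m³/s
Check: V = 3.24 m/s, Re = 4.26×10^5, f = 0.02086, h_f = 88.0 m ≈ 87.4 m ✓

Q ≈ 0.103 m³/s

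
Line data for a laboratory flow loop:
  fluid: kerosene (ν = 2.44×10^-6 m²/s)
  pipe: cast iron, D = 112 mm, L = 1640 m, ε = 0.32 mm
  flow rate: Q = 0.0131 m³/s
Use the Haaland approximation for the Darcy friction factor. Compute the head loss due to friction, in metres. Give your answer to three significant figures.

V = 4Q/(πD²) = 4·0.0131/(π·0.112²) = 1.330 m/s
Re = VD/ν = 1.330·0.112/2.44×10^-6 = 6.10×10^4 → turbulent
ε/D = 0.32/112 = 0.00286
Haaland: f = 0.02778
h_f = f(L/D)V²/(2g) = 0.02778·(1640/0.112)·1.330²/(2·9.81) = 36.65 m

h_f ≈ 36.7 m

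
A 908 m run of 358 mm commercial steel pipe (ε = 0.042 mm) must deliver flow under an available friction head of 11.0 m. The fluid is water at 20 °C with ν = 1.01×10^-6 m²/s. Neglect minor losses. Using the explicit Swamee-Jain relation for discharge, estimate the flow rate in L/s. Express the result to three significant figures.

Swamee-Jain (Type II): Q = -0.965·√(gD⁵h_f/L)·ln[ε/(3.7D) + √(3.17ν²L/(gD³h_f))]
√(gD⁵h_f/L) = √(9.81·0.358⁵·11.0/908) = 0.02644
ε/(3.7D) = 3.17×10^-5; √(3.17ν²L/(gD³h_f)) = 2.44×10^-5
Q = -0.965·0.02644·ln(5.606×10^-5) = 0.2497 m³/s
Check: V = 2.48 m/s, Re = 8.79×10^5, f = 0.01390, h_f = 11.1 m ≈ 11.0 m ✓

Q ≈ 250 L/s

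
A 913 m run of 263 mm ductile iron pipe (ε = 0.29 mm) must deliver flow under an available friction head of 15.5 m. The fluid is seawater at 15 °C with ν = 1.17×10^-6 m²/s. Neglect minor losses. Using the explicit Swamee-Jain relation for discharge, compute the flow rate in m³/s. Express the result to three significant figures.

Q ≈ 0.112 m³/s

Swamee-Jain (Type II): Q = -0.965·√(gD⁵h_f/L)·ln[ε/(3.7D) + √(3.17ν²L/(gD³h_f))]
√(gD⁵h_f/L) = √(9.81·0.263⁵·15.5/913) = 0.01448
ε/(3.7D) = 2.98×10^-4; √(3.17ν²L/(gD³h_f)) = 3.78×10^-5
Q = -0.965·0.01448·ln(3.359×10^-4) = 0.1117 m³/s
Check: V = 2.06 m/s, Re = 4.62×10^5, f = 0.02084, h_f = 15.6 m ≈ 15.5 m ✓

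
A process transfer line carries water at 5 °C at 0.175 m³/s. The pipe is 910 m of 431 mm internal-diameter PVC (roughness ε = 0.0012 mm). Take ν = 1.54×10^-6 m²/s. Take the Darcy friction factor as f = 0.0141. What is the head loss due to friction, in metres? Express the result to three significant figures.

V = 4Q/(πD²) = 4·0.175/(π·0.431²) = 1.199 m/s
h_f = f(L/D)V²/(2g) = 0.01410·(910/0.431)·1.199²/(2·9.81) = 2.183 m

h_f ≈ 2.18 m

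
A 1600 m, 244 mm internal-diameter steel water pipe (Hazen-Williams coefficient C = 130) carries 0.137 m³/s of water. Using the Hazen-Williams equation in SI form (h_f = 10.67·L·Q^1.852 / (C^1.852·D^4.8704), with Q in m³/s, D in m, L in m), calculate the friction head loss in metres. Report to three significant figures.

h_f = 10.67·1600·0.137^1.852 / (130^1.852·0.244^4.8704) = 50.36 m

h_f ≈ 50.4 m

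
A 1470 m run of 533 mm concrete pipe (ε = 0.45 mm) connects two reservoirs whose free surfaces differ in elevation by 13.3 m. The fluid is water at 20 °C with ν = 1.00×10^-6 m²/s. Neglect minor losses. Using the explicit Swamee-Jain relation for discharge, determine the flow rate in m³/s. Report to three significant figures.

Q ≈ 0.496 m³/s

Swamee-Jain (Type II): Q = -0.965·√(gD⁵h_f/L)·ln[ε/(3.7D) + √(3.17ν²L/(gD³h_f))]
√(gD⁵h_f/L) = √(9.81·0.533⁵·13.3/1470) = 0.06179
ε/(3.7D) = 2.28×10^-4; √(3.17ν²L/(gD³h_f)) = 1.54×10^-5
Q = -0.965·0.06179·ln(2.435×10^-4) = 0.4961 m³/s
Check: V = 2.22 m/s, Re = 1.19×10^6, f = 0.01923, h_f = 13.4 m ≈ 13.3 m ✓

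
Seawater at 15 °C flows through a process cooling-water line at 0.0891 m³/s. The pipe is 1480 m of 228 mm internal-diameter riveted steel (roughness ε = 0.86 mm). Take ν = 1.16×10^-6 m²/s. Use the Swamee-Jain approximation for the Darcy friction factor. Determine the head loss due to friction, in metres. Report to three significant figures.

h_f ≈ 44.6 m

V = 4Q/(πD²) = 4·0.0891/(π·0.228²) = 2.182 m/s
Re = VD/ν = 2.182·0.228/1.16×10^-6 = 4.29×10^5 → turbulent
ε/D = 0.86/228 = 0.00377
Swamee-Jain: f = 0.02832
h_f = f(L/D)V²/(2g) = 0.02832·(1480/0.228)·2.182²/(2·9.81) = 44.62 m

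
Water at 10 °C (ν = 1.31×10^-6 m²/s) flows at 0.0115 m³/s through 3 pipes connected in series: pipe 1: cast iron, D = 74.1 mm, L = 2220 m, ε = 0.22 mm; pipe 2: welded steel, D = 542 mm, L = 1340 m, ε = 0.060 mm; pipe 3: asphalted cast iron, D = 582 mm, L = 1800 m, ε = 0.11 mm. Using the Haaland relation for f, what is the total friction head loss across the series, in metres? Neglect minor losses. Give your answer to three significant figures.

H ≈ 293 m

Pipe 1: V = 2.667 m/s, Re = 1.51×10^5, ε/D = 0.00297, f = 0.02694, h_1 = f(L/D)V²/2g = 292.5 m
Pipe 2: V = 0.04984 m/s, Re = 2.06×10^4, ε/D = 1.11×10^-4, f = 0.02573, h_2 = f(L/D)V²/2g = 0.008056 m
Pipe 3: V = 0.04323 m/s, Re = 1.92×10^4, ε/D = 1.89×10^-4, f = 0.02632, h_3 = f(L/D)V²/2g = 0.007754 m
Series → Q common, losses add: H = Σh = 292.5 m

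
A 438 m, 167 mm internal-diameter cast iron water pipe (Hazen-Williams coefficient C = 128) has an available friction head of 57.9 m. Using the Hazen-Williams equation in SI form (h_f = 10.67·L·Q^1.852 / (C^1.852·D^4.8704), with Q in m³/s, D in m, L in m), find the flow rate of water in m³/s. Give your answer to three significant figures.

Rearranging: Q = [h_f·C^1.852·D^4.8704 / (10.67·L)]^(1/1.852)
Q = [57.9·128^1.852·0.167^4.8704 / (10.67·438)]^0.540 = 0.1080 m³/s

Q ≈ 0.108 m³/s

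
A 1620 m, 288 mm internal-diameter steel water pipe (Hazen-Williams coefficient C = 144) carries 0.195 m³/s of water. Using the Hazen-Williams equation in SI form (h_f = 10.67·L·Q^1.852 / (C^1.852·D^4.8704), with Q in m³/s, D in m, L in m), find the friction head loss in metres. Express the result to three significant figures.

h_f ≈ 36.2 m

h_f = 10.67·1620·0.195^1.852 / (144^1.852·0.288^4.8704) = 36.18 m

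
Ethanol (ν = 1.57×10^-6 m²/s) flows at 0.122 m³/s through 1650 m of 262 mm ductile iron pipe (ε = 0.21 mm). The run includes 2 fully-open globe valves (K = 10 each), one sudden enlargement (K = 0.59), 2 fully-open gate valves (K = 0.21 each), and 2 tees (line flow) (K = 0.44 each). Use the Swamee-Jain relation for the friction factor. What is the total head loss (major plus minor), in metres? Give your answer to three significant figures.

V = 4Q/(πD²) = 2.263 m/s; V²/2g = 0.2610 m
Re = 3.78×10^5, ε/D = 8.02×10^-4 → f = 0.01966 (Swamee-Jain)
Major: h_f = f(L/D)·V²/2g = 0.01966·6298·0.2610 = 32.31 m
Minor: ΣK = 21.9; h_m = ΣK·V²/2g = 5.713 m
Total H_L = 32.31 + 5.713 = 38.02 m

H_L ≈ 38.0 m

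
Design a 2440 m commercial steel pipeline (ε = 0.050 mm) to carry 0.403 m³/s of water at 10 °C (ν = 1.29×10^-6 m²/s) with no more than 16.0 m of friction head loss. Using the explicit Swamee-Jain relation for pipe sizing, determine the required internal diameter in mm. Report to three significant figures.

Swamee-Jain (Type III): D = 0.66·[ε^1.25·(LQ²/(gh_f))^4.75 + ν·Q^9.4·(L/(gh_f))^5.2]^0.04
LQ²/(gh_f) = 2.525; L/(gh_f) = 15.55
Term 1 = ε^1.25·(…)^4.75 = 3.42×10^-4; Term 2 = ν·Q^9.4·(…)^5.2 = 3.95×10^-4
D = 0.66·(3.42×10^-4 + 3.95×10^-4)^0.04 = 0.4946 m = 495 mm
Check: V = 2.10 m/s, Re = 8.04×10^5, f = 0.01378, h_f = 15.2 m ≈ 16.0 m ✓

D ≈ 495 mm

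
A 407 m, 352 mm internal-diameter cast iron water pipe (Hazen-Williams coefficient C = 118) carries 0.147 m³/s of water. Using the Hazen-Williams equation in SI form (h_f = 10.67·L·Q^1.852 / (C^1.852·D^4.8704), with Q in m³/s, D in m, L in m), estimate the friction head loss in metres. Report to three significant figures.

h_f ≈ 2.93 m

h_f = 10.67·407·0.147^1.852 / (118^1.852·0.352^4.8704) = 2.931 m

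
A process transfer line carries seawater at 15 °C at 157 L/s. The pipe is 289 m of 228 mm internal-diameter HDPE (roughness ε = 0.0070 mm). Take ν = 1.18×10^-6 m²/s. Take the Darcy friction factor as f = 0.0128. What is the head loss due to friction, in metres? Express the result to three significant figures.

h_f ≈ 12.2 m

V = 4Q/(πD²) = 4·0.157/(π·0.228²) = 3.845 m/s
h_f = f(L/D)V²/(2g) = 0.01280·(289/0.228)·3.845²/(2·9.81) = 12.23 m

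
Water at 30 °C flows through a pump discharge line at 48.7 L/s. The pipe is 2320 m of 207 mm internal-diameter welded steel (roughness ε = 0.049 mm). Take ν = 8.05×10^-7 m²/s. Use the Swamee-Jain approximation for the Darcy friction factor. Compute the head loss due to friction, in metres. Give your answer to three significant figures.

V = 4Q/(πD²) = 4·0.0487/(π·0.207²) = 1.447 m/s
Re = VD/ν = 1.447·0.207/8.05×10^-7 = 3.72×10^5 → turbulent
ε/D = 0.049/207 = 2.37×10^-4
Swamee-Jain: f = 0.01625
h_f = f(L/D)V²/(2g) = 0.01625·(2320/0.207)·1.447²/(2·9.81) = 19.44 m

h_f ≈ 19.4 m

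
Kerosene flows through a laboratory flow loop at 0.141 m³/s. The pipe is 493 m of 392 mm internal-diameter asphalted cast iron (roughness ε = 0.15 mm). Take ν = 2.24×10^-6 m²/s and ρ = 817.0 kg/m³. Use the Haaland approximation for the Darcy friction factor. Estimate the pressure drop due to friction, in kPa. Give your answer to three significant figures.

Δp ≈ 12.6 kPa

V = 4Q/(πD²) = 4·0.141/(π·0.392²) = 1.168 m/s
Re = VD/ν = 1.168·0.392/2.24×10^-6 = 2.04×10^5 → turbulent
ε/D = 0.15/392 = 3.83×10^-4
Haaland: f = 0.01795
h_f = f(L/D)V²/(2g) = 0.01795·(493/0.392)·1.168²/(2·9.81) = 1.571 m
Δp = ρg·h_f = 817.0·9.81·1.571 = 12.59 kPa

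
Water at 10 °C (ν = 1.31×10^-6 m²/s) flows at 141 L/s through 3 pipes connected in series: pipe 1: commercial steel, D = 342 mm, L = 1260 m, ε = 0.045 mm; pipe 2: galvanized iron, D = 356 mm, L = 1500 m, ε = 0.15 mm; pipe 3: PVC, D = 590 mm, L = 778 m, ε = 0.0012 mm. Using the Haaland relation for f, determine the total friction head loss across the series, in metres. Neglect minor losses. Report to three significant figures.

Pipe 1: V = 1.535 m/s, Re = 4.01×10^5, ε/D = 1.32×10^-4, f = 0.01496, h_1 = f(L/D)V²/2g = 6.620 m
Pipe 2: V = 1.417 m/s, Re = 3.85×10^5, ε/D = 4.21×10^-4, f = 0.01731, h_2 = f(L/D)V²/2g = 7.458 m
Pipe 3: V = 0.5157 m/s, Re = 2.32×10^5, ε/D = 2.03×10^-6, f = 0.01507, h_3 = f(L/D)V²/2g = 0.2694 m
Series → Q common, losses add: H = Σh = 14.35 m

H ≈ 14.3 m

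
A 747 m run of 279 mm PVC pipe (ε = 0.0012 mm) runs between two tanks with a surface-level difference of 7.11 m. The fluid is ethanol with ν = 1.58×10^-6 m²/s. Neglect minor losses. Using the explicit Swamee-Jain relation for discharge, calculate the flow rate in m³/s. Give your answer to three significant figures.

Q ≈ 0.117 m³/s

Swamee-Jain (Type II): Q = -0.965·√(gD⁵h_f/L)·ln[ε/(3.7D) + √(3.17ν²L/(gD³h_f))]
√(gD⁵h_f/L) = √(9.81·0.279⁵·7.11/747) = 0.01256
ε/(3.7D) = 1.16×10^-6; √(3.17ν²L/(gD³h_f)) = 6.25×10^-5
Q = -0.965·0.01256·ln(6.363×10^-5) = 0.1171 m³/s
Check: V = 1.92 m/s, Re = 3.38×10^5, f = 0.01411, h_f = 7.07 m ≈ 7.11 m ✓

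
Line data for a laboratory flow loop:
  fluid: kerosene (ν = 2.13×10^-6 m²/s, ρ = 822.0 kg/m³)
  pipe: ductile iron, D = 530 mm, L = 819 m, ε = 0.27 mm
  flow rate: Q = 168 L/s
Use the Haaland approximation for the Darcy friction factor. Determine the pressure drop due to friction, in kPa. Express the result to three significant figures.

V = 4Q/(πD²) = 4·0.168/(π·0.530²) = 0.7615 m/s
Re = VD/ν = 0.7615·0.530/2.13×10^-6 = 1.89×10^5 → turbulent
ε/D = 0.27/530 = 5.09×10^-4
Haaland: f = 0.01877
h_f = f(L/D)V²/(2g) = 0.01877·(819/0.530)·0.7615²/(2·9.81) = 0.8575 m
Δp = ρg·h_f = 822.0·9.81·0.8575 = 6.914 kPa

Δp ≈ 6.91 kPa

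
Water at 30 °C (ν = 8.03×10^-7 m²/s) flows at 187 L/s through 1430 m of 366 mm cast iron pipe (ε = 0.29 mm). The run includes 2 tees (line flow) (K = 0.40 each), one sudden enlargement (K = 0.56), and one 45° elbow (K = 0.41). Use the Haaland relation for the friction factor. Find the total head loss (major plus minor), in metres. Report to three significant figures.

V = 4Q/(πD²) = 1.777 m/s; V²/2g = 0.1610 m
Re = 8.10×10^5, ε/D = 7.92×10^-4 → f = 0.01899 (Haaland)
Major: h_f = f(L/D)·V²/2g = 0.01899·3907·0.1610 = 11.95 m
Minor: ΣK = 1.77; h_m = ΣK·V²/2g = 0.2850 m
Total H_L = 11.95 + 0.2850 = 12.23 m

H_L ≈ 12.2 m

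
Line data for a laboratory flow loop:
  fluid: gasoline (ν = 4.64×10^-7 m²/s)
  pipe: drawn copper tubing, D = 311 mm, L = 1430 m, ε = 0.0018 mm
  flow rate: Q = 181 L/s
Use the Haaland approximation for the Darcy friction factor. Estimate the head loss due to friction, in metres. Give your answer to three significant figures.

h_f ≈ 14.5 m

V = 4Q/(πD²) = 4·0.181/(π·0.311²) = 2.383 m/s
Re = VD/ν = 2.383·0.311/4.64×10^-7 = 1.60×10^6 → turbulent
ε/D = 0.0018/311 = 5.79×10^-6
Haaland: f = 0.01087
h_f = f(L/D)V²/(2g) = 0.01087·(1430/0.311)·2.383²/(2·9.81) = 14.46 m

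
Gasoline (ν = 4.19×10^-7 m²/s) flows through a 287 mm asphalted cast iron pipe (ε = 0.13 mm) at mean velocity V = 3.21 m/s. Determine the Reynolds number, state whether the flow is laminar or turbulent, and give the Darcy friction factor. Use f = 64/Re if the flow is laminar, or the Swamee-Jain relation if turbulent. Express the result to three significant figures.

Re ≈ 2.20×10^6; turbulent; f ≈ 0.0167

Re = VD/ν = 3.210·0.287/4.19×10^-7 = 2.20×10^6
Re > 4000 → turbulent; ε/D = 4.53×10^-4
Swamee-Jain: f = 0.01666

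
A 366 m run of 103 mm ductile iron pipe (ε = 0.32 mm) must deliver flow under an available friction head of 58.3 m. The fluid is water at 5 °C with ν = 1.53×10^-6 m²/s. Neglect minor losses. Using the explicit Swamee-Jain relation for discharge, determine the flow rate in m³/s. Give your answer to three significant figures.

Swamee-Jain (Type II): Q = -0.965·√(gD⁵h_f/L)·ln[ε/(3.7D) + √(3.17ν²L/(gD³h_f))]
√(gD⁵h_f/L) = √(9.81·0.103⁵·58.3/366) = 0.004256
ε/(3.7D) = 8.40×10^-4; √(3.17ν²L/(gD³h_f)) = 6.59×10^-5
Q = -0.965·0.004256·ln(9.056×10^-4) = 0.02878 m³/s
Check: V = 3.45 m/s, Re = 2.33×10^5, f = 0.02716, h_f = 58.7 m ≈ 58.3 m ✓

Q ≈ 0.0288 m³/s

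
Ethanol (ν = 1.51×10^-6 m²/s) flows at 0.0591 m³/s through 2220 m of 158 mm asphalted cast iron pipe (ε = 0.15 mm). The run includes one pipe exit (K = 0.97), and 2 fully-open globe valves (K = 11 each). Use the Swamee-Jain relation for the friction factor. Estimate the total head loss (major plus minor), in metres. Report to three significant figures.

H_L ≈ 144 m

V = 4Q/(πD²) = 3.014 m/s; V²/2g = 0.4631 m
Re = 3.15×10^5, ε/D = 9.49×10^-4 → f = 0.02049 (Swamee-Jain)
Major: h_f = f(L/D)·V²/2g = 0.02049·14051·0.4631 = 133.3 m
Minor: ΣK = 23.0; h_m = ΣK·V²/2g = 10.64 m
Total H_L = 133.3 + 10.64 = 143.9 m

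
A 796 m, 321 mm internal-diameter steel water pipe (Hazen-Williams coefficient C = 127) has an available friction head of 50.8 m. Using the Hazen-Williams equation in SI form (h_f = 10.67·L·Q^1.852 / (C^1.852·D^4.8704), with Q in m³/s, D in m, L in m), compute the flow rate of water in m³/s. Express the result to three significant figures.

Q ≈ 0.403 m³/s

Rearranging: Q = [h_f·C^1.852·D^4.8704 / (10.67·L)]^(1/1.852)
Q = [50.8·127^1.852·0.321^4.8704 / (10.67·796)]^0.540 = 0.4032 m³/s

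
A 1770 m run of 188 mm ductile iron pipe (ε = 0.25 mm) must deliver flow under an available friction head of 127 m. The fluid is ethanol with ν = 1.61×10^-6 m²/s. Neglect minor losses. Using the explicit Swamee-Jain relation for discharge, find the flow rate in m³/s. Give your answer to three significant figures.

Swamee-Jain (Type II): Q = -0.965·√(gD⁵h_f/L)·ln[ε/(3.7D) + √(3.17ν²L/(gD³h_f))]
√(gD⁵h_f/L) = √(9.81·0.188⁵·127/1770) = 0.01286
ε/(3.7D) = 3.59×10^-4; √(3.17ν²L/(gD³h_f)) = 4.19×10^-5
Q = -0.965·0.01286·ln(4.013×10^-4) = 0.09703 m³/s
Check: V = 3.50 m/s, Re = 4.08×10^5, f = 0.02180, h_f = 128 m ≈ 127 m ✓

Q ≈ 0.0970 m³/s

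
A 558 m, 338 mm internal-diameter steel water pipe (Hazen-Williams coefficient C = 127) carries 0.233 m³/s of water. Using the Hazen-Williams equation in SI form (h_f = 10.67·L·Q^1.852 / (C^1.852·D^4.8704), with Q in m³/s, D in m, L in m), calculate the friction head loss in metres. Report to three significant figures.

h_f = 10.67·558·0.233^1.852 / (127^1.852·0.338^4.8704) = 10.03 m

h_f ≈ 10.0 m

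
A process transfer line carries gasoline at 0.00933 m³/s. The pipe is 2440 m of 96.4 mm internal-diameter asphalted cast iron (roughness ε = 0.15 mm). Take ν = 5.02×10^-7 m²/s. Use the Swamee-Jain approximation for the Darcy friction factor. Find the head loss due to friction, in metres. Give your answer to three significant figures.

V = 4Q/(πD²) = 4·0.00933/(π·0.0964²) = 1.278 m/s
Re = VD/ν = 1.278·0.0964/5.02×10^-7 = 2.45×10^5 → turbulent
ε/D = 0.15/96.4 = 0.00156
Swamee-Jain: f = 0.02296
h_f = f(L/D)V²/(2g) = 0.02296·(2440/0.0964)·1.278²/(2·9.81) = 48.40 m

h_f ≈ 48.4 m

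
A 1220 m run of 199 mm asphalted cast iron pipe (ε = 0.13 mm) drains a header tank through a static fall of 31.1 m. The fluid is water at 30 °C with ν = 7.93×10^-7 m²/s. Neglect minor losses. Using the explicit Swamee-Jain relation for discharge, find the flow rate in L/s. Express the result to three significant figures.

Q ≈ 72.3 L/s

Swamee-Jain (Type II): Q = -0.965·√(gD⁵h_f/L)·ln[ε/(3.7D) + √(3.17ν²L/(gD³h_f))]
√(gD⁵h_f/L) = √(9.81·0.199⁵·31.1/1220) = 0.008834
ε/(3.7D) = 1.77×10^-4; √(3.17ν²L/(gD³h_f)) = 3.18×10^-5
Q = -0.965·0.008834·ln(2.084×10^-4) = 0.07226 m³/s
Check: V = 2.32 m/s, Re = 5.83×10^5, f = 0.01856, h_f = 31.3 m ≈ 31.1 m ✓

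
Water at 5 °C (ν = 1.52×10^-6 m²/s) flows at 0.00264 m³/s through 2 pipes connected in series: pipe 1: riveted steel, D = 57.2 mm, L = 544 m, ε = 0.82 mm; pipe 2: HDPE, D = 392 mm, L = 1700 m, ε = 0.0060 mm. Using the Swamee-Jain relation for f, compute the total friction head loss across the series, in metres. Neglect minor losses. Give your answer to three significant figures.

H ≈ 22.8 m

Pipe 1: V = 1.027 m/s, Re = 3.87×10^4, ε/D = 0.0143, f = 0.04464, h_1 = f(L/D)V²/2g = 22.84 m
Pipe 2: V = 0.02187 m/s, Re = 5640, ε/D = 1.53×10^-5, f = 0.03651, h_2 = f(L/D)V²/2g = 0.003862 m
Series → Q common, losses add: H = Σh = 22.84 m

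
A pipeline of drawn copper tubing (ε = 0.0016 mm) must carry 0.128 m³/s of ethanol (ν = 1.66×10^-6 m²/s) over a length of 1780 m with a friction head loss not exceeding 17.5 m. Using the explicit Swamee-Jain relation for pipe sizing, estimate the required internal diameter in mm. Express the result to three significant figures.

Swamee-Jain (Type III): D = 0.66·[ε^1.25·(LQ²/(gh_f))^4.75 + ν·Q^9.4·(L/(gh_f))^5.2]^0.04
LQ²/(gh_f) = 0.1699; L/(gh_f) = 10.37
Term 1 = ε^1.25·(…)^4.75 = 1.25×10^-11; Term 2 = ν·Q^9.4·(…)^5.2 = 1.29×10^-9
D = 0.66·(1.25×10^-11 + 1.29×10^-9)^0.04 = 0.2911 m = 291 mm
Check: V = 1.92 m/s, Re = 3.37×10^5, f = 0.01413, h_f = 16.3 m ≈ 17.5 m ✓

D ≈ 291 mm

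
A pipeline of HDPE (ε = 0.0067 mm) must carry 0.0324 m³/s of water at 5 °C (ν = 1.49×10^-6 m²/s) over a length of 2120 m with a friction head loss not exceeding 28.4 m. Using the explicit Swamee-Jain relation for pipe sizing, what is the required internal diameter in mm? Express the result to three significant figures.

Swamee-Jain (Type III): D = 0.66·[ε^1.25·(LQ²/(gh_f))^4.75 + ν·Q^9.4·(L/(gh_f))^5.2]^0.04
LQ²/(gh_f) = 0.007988; L/(gh_f) = 7.609
Term 1 = ε^1.25·(…)^4.75 = 3.71×10^-17; Term 2 = ν·Q^9.4·(…)^5.2 = 5.69×10^-16
D = 0.66·(3.71×10^-17 + 5.69×10^-16)^0.04 = 0.1625 m = 162 mm
Check: V = 1.56 m/s, Re = 1.70×10^5, f = 0.01637, h_f = 26.6 m ≈ 28.4 m ✓

D ≈ 162 mm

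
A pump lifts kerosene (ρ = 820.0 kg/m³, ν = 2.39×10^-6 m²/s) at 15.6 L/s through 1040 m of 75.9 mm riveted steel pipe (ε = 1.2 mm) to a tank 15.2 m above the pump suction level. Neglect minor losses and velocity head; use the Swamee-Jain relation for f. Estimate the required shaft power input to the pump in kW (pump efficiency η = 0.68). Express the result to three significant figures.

P_shaft ≈ 72.0 kW

V = 4Q/(πD²) = 3.448 m/s; Re = 1.09×10^5; ε/D = 0.0158; f = 0.04517
h_f = f(L/D)V²/2g = 375.0 m
Total head H = z + h_f = 15.2 + 375.0 = 390.2 m
P_hyd = ρgQH = 820.0·9.81·0.0156·390.2 = 48.97 kW
P_shaft = P_hyd/η = 48.97/0.68 = 72.01 kW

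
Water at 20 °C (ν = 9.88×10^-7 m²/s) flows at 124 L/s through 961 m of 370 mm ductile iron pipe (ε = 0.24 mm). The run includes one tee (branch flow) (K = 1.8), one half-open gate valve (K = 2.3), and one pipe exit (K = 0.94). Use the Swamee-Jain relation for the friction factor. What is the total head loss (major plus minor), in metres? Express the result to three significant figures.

V = 4Q/(πD²) = 1.153 m/s; V²/2g = 0.06779 m
Re = 4.32×10^5, ε/D = 6.49×10^-4 → f = 0.01877 (Swamee-Jain)
Major: h_f = f(L/D)·V²/2g = 0.01877·2597·0.06779 = 3.304 m
Minor: ΣK = 5.04; h_m = ΣK·V²/2g = 0.3417 m
Total H_L = 3.304 + 0.3417 = 3.646 m

H_L ≈ 3.65 m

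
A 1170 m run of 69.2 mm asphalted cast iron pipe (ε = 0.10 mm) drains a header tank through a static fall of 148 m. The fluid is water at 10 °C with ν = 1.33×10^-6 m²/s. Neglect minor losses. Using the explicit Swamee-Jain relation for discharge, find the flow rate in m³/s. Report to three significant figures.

Swamee-Jain (Type II): Q = -0.965·√(gD⁵h_f/L)·ln[ε/(3.7D) + √(3.17ν²L/(gD³h_f))]
√(gD⁵h_f/L) = √(9.81·0.0692⁵·148/1170) = 0.001403
ε/(3.7D) = 3.91×10^-4; √(3.17ν²L/(gD³h_f)) = 1.17×10^-4
Q = -0.965·0.001403·ln(5.073×10^-4) = 0.01027 m³/s
Check: V = 2.73 m/s, Re = 1.42×10^5, f = 0.02321, h_f = 149 m ≈ 148 m ✓

Q ≈ 0.0103 m³/s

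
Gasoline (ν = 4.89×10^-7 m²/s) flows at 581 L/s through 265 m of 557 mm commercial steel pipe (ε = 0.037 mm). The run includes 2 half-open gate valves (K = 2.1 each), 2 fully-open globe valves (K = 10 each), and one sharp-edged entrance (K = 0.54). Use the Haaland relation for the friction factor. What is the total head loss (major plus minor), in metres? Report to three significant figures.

H_L ≈ 8.80 m

V = 4Q/(πD²) = 2.384 m/s; V²/2g = 0.2898 m
Re = 2.72×10^6, ε/D = 6.64×10^-5 → f = 0.01186 (Haaland)
Major: h_f = f(L/D)·V²/2g = 0.01186·475.8·0.2898 = 1.636 m
Minor: ΣK = 24.7; h_m = ΣK·V²/2g = 7.169 m
Total H_L = 1.636 + 7.169 = 8.805 m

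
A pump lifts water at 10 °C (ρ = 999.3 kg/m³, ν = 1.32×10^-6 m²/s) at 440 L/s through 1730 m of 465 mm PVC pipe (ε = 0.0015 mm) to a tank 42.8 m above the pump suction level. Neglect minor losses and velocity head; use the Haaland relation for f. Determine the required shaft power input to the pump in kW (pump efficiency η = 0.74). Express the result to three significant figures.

V = 4Q/(πD²) = 2.591 m/s; Re = 9.13×10^5; ε/D = 3.23×10^-6; f = 0.01182
h_f = f(L/D)V²/2g = 15.04 m
Total head H = z + h_f = 42.8 + 15.04 = 57.84 m
P_hyd = ρgQH = 999.3·9.81·0.440·57.84 = 249.5 kW
P_shaft = P_hyd/η = 249.5/0.74 = 337.1 kW

P_shaft ≈ 337 kW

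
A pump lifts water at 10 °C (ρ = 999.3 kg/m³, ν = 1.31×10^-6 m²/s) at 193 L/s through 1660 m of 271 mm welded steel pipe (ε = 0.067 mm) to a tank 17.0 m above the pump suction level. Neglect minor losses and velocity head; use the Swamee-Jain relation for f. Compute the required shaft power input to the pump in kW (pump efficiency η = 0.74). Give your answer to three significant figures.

V = 4Q/(πD²) = 3.346 m/s; Re = 6.92×10^5; ε/D = 2.47×10^-4; f = 0.01558
h_f = f(L/D)V²/2g = 54.45 m
Total head H = z + h_f = 17.0 + 54.45 = 71.45 m
P_hyd = ρgQH = 999.3·9.81·0.193·71.45 = 135.2 kW
P_shaft = P_hyd/η = 135.2/0.74 = 182.7 kW

P_shaft ≈ 183 kW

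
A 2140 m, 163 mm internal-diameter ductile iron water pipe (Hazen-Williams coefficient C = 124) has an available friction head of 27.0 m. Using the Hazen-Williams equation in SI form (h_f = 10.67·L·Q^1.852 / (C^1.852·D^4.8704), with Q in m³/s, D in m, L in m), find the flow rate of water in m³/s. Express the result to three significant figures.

Q ≈ 0.0276 m³/s

Rearranging: Q = [h_f·C^1.852·D^4.8704 / (10.67·L)]^(1/1.852)
Q = [27.0·124^1.852·0.163^4.8704 / (10.67·2140)]^0.540 = 0.02761 m³/s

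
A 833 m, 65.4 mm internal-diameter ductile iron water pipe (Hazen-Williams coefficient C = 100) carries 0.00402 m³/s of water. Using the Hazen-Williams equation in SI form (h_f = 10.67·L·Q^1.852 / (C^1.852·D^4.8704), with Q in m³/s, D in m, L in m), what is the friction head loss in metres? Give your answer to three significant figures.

h_f ≈ 37.7 m

h_f = 10.67·833·0.00402^1.852 / (100^1.852·0.0654^4.8704) = 37.71 m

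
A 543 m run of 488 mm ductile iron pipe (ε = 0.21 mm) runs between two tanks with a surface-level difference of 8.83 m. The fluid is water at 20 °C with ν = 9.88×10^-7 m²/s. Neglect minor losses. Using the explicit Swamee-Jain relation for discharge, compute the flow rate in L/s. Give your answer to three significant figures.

Swamee-Jain (Type II): Q = -0.965·√(gD⁵h_f/L)·ln[ε/(3.7D) + √(3.17ν²L/(gD³h_f))]
√(gD⁵h_f/L) = √(9.81·0.488⁵·8.83/543) = 0.06645
ε/(3.7D) = 1.16×10^-4; √(3.17ν²L/(gD³h_f)) = 1.29×10^-5
Q = -0.965·0.06645·ln(1.292×10^-4) = 0.5741 m³/s
Check: V = 3.07 m/s, Re = 1.52×10^6, f = 0.01661, h_f = 8.88 m ≈ 8.83 m ✓

Q ≈ 574 L/s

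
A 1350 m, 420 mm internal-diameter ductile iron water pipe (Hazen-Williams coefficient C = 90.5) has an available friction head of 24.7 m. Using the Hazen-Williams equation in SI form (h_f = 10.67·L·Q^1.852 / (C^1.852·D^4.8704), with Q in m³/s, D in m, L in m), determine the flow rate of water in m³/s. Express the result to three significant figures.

Rearranging: Q = [h_f·C^1.852·D^4.8704 / (10.67·L)]^(1/1.852)
Q = [24.7·90.5^1.852·0.420^4.8704 / (10.67·1350)]^0.540 = 0.2968 m³/s

Q ≈ 0.297 m³/s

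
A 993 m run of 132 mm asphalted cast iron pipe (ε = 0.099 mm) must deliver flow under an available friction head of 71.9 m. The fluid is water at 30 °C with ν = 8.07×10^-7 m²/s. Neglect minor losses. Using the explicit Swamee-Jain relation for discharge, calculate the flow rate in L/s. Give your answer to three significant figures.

Swamee-Jain (Type II): Q = -0.965·√(gD⁵h_f/L)·ln[ε/(3.7D) + √(3.17ν²L/(gD³h_f))]
√(gD⁵h_f/L) = √(9.81·0.132⁵·71.9/993) = 0.005335
ε/(3.7D) = 2.03×10^-4; √(3.17ν²L/(gD³h_f)) = 3.55×10^-5
Q = -0.965·0.005335·ln(2.383×10^-4) = 0.04295 m³/s
Check: V = 3.14 m/s, Re = 5.13×10^5, f = 0.01916, h_f = 72.4 m ≈ 71.9 m ✓

Q ≈ 43.0 L/s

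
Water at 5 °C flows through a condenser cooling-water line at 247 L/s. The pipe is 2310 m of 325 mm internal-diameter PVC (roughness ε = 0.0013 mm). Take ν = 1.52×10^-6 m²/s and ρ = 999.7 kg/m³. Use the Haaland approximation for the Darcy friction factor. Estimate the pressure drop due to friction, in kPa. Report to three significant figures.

Δp ≈ 396 kPa

V = 4Q/(πD²) = 4·0.247/(π·0.325²) = 2.977 m/s
Re = VD/ν = 2.977·0.325/1.52×10^-6 = 6.37×10^5 → turbulent
ε/D = 0.0013/325 = 4.00×10^-6
Haaland: f = 0.01257
h_f = f(L/D)V²/(2g) = 0.01257·(2310/0.325)·2.977²/(2·9.81) = 40.36 m
Δp = ρg·h_f = 999.7·9.81·40.36 = 395.8 kPa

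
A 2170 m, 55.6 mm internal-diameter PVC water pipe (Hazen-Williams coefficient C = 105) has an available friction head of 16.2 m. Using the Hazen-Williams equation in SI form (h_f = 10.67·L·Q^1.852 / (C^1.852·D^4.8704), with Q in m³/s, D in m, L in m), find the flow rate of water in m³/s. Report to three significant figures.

Q ≈ 0.00104 m³/s

Rearranging: Q = [h_f·C^1.852·D^4.8704 / (10.67·L)]^(1/1.852)
Q = [16.2·105^1.852·0.0556^4.8704 / (10.67·2170)]^0.540 = 0.001041 m³/s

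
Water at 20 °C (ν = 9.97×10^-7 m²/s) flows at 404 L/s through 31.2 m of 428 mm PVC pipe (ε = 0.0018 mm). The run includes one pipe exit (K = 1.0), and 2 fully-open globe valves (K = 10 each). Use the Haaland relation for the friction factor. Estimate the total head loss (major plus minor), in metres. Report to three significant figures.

V = 4Q/(πD²) = 2.808 m/s; V²/2g = 0.4019 m
Re = 1.21×10^6, ε/D = 4.21×10^-6 → f = 0.01131 (Haaland)
Major: h_f = f(L/D)·V²/2g = 0.01131·72.90·0.4019 = 0.3314 m
Minor: ΣK = 21.0; h_m = ΣK·V²/2g = 8.440 m
Total H_L = 0.3314 + 8.440 = 8.771 m

H_L ≈ 8.77 m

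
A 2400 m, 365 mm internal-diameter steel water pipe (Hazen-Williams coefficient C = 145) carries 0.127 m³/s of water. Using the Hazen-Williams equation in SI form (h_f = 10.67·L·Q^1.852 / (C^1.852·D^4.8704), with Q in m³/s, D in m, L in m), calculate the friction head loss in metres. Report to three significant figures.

h_f = 10.67·2400·0.127^1.852 / (145^1.852·0.365^4.8704) = 7.544 m

h_f ≈ 7.54 m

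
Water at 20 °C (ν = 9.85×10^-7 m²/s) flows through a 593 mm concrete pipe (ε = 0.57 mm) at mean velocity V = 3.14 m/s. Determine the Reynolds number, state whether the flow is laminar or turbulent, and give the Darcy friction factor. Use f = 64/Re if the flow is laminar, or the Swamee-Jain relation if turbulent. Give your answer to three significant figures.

Re = VD/ν = 3.140·0.593/9.85×10^-7 = 1.89×10^6
Re > 4000 → turbulent; ε/D = 9.61×10^-4
Swamee-Jain: f = 0.01968

Re ≈ 1.89×10^6; turbulent; f ≈ 0.0197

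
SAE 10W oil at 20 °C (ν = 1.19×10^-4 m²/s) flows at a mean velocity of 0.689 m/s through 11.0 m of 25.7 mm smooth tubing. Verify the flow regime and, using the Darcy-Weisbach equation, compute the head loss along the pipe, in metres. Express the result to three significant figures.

h_f ≈ 4.45 m

Re = VD/ν = 0.689·0.02570/1.19×10^-4 = 149 → laminar (Re < 2300)
f = 64/Re = 0.4301
h_f = f(L/D)V²/(2g) = 0.4301·(11.0/0.02570)·0.689²/(2·9.81) = 4.454 m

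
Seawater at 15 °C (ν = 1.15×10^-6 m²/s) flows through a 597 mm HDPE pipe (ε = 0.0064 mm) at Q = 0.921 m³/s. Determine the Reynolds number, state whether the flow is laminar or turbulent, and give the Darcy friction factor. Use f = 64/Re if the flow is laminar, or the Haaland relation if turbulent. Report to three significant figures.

Re ≈ 1.71×10^6; turbulent; f ≈ 0.0109

V = 4Q/(πD²) = 3.290 m/s
Re = VD/ν = 3.290·0.597/1.15×10^-6 = 1.71×10^6
Re > 4000 → turbulent; ε/D = 1.07×10^-5
Haaland: f = 0.01089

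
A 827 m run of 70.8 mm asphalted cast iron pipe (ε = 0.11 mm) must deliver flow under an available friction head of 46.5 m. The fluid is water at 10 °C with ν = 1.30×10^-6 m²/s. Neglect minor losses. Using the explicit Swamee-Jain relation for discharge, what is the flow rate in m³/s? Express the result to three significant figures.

Swamee-Jain (Type II): Q = -0.965·√(gD⁵h_f/L)·ln[ε/(3.7D) + √(3.17ν²L/(gD³h_f))]
√(gD⁵h_f/L) = √(9.81·0.0708⁵·46.5/827) = 9.906×10^-4
ε/(3.7D) = 4.20×10^-4; √(3.17ν²L/(gD³h_f)) = 1.65×10^-4
Q = -0.965·9.906×10^-4·ln(5.853×10^-4) = 0.007115 m³/s
Check: V = 1.81 m/s, Re = 9.84×10^4, f = 0.02413, h_f = 46.9 m ≈ 46.5 m ✓

Q ≈ 0.00712 m³/s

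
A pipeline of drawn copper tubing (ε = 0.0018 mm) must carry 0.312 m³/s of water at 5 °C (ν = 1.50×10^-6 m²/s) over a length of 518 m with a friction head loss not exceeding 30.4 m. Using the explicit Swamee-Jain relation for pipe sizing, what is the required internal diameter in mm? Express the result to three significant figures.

D ≈ 280 mm

Swamee-Jain (Type III): D = 0.66·[ε^1.25·(LQ²/(gh_f))^4.75 + ν·Q^9.4·(L/(gh_f))^5.2]^0.04
LQ²/(gh_f) = 0.1691; L/(gh_f) = 1.737
Term 1 = ε^1.25·(…)^4.75 = 1.42×10^-11; Term 2 = ν·Q^9.4·(…)^5.2 = 4.66×10^-10
D = 0.66·(1.42×10^-11 + 4.66×10^-10)^0.04 = 0.2798 m = 280 mm
Check: V = 5.08 m/s, Re = 9.47×10^5, f = 0.01187, h_f = 28.9 m ≈ 30.4 m ✓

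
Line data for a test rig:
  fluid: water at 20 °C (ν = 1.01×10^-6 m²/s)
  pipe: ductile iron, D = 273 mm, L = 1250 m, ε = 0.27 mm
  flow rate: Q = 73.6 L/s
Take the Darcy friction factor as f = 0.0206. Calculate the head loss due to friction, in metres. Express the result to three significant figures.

V = 4Q/(πD²) = 4·0.0736/(π·0.273²) = 1.257 m/s
h_f = f(L/D)V²/(2g) = 0.02060·(1250/0.273)·1.257²/(2·9.81) = 7.600 m

h_f ≈ 7.60 m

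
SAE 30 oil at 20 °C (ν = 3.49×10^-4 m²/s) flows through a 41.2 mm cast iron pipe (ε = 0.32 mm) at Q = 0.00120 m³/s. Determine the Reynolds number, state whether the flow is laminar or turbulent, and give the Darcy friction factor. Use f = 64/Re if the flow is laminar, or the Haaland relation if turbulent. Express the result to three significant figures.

V = 4Q/(πD²) = 0.9001 m/s
Re = VD/ν = 0.9001·0.0412/3.49×10^-4 = 106
Re < 2300 → laminar → f = 64/Re = 0.6023

Re ≈ 106; laminar; f = 64/Re ≈ 0.602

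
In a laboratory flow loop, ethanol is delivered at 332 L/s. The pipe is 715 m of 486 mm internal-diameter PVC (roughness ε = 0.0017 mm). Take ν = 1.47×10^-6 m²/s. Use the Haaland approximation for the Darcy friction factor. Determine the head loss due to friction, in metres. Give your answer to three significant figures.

V = 4Q/(πD²) = 4·0.332/(π·0.486²) = 1.790 m/s
Re = VD/ν = 1.790·0.486/1.47×10^-6 = 5.92×10^5 → turbulent
ε/D = 0.0017/486 = 3.50×10^-6
Haaland: f = 0.01272
h_f = f(L/D)V²/(2g) = 0.01272·(715/0.486)·1.790²/(2·9.81) = 3.055 m

h_f ≈ 3.06 m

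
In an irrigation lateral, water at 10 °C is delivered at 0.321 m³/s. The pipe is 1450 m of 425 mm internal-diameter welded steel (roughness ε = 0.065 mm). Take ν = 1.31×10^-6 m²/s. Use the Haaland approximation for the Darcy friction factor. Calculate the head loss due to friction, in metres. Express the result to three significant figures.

h_f ≈ 12.8 m

V = 4Q/(πD²) = 4·0.321/(π·0.425²) = 2.263 m/s
Re = VD/ν = 2.263·0.425/1.31×10^-6 = 7.34×10^5 → turbulent
ε/D = 0.065/425 = 1.53×10^-4
Haaland: f = 0.01435
h_f = f(L/D)V²/(2g) = 0.01435·(1450/0.425)·2.263²/(2·9.81) = 12.77 m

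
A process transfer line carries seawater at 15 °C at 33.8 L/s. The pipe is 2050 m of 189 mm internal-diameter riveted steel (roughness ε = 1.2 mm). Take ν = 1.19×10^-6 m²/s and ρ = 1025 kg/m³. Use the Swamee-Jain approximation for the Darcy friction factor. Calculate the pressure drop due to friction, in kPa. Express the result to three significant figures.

Δp ≈ 269 kPa

V = 4Q/(πD²) = 4·0.0338/(π·0.189²) = 1.205 m/s
Re = VD/ν = 1.205·0.189/1.19×10^-6 = 1.91×10^5 → turbulent
ε/D = 1.2/189 = 0.00635
Swamee-Jain: f = 0.03329
h_f = f(L/D)V²/(2g) = 0.03329·(2050/0.189)·1.205²/(2·9.81) = 26.71 m
Δp = ρg·h_f = 1025·9.81·26.71 = 268.6 kPa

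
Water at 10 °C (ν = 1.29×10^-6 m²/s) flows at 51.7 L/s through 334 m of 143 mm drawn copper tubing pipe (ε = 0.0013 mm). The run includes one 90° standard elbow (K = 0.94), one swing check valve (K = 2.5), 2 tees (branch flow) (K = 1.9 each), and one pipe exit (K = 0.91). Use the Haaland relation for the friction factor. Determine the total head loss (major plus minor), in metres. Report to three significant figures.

H_L ≈ 21.5 m

V = 4Q/(πD²) = 3.219 m/s; V²/2g = 0.5282 m
Re = 3.57×10^5, ε/D = 9.09×10^-6 → f = 0.01397 (Haaland)
Major: h_f = f(L/D)·V²/2g = 0.01397·2336·0.5282 = 17.23 m
Minor: ΣK = 8.15; h_m = ΣK·V²/2g = 4.304 m
Total H_L = 17.23 + 4.304 = 21.54 m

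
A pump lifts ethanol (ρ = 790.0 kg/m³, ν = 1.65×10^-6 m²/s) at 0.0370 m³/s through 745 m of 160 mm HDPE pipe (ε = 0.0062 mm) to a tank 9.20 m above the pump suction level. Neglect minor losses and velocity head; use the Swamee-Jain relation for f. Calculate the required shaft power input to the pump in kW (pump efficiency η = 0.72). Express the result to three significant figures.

P_shaft ≈ 8.85 kW

V = 4Q/(πD²) = 1.840 m/s; Re = 1.78×10^5; ε/D = 3.87×10^-5; f = 0.01621
h_f = f(L/D)V²/2g = 13.03 m
Total head H = z + h_f = 9.20 + 13.03 = 22.23 m
P_hyd = ρgQH = 790.0·9.81·0.0370·22.23 = 6.374 kW
P_shaft = P_hyd/η = 6.374/0.72 = 8.852 kW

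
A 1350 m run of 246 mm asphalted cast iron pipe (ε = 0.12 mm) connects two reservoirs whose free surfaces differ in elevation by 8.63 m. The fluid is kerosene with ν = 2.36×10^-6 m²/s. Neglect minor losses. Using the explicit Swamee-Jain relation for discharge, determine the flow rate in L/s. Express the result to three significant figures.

Q ≈ 59.6 L/s

Swamee-Jain (Type II): Q = -0.965·√(gD⁵h_f/L)·ln[ε/(3.7D) + √(3.17ν²L/(gD³h_f))]
√(gD⁵h_f/L) = √(9.81·0.246⁵·8.63/1350) = 0.007516
ε/(3.7D) = 1.32×10^-4; √(3.17ν²L/(gD³h_f)) = 1.38×10^-4
Q = -0.965·0.007516·ln(2.694×10^-4) = 0.05962 m³/s
Check: V = 1.25 m/s, Re = 1.31×10^5, f = 0.01971, h_f = 8.67 m ≈ 8.63 m ✓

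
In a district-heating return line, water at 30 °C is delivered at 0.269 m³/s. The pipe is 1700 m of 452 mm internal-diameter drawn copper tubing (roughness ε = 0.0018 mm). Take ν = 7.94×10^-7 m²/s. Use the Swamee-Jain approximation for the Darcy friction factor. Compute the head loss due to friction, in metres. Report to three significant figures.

h_f ≈ 6.36 m

V = 4Q/(πD²) = 4·0.269/(π·0.452²) = 1.676 m/s
Re = VD/ν = 1.676·0.452/7.94×10^-7 = 9.54×10^5 → turbulent
ε/D = 0.0018/452 = 3.98×10^-6
Swamee-Jain: f = 0.01180
h_f = f(L/D)V²/(2g) = 0.01180·(1700/0.452)·1.676²/(2·9.81) = 6.355 m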